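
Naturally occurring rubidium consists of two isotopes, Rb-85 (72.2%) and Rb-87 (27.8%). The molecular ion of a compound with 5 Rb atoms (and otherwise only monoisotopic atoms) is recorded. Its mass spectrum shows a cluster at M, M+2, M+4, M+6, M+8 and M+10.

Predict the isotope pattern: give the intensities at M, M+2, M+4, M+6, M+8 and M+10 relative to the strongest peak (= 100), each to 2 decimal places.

51.94 : 100.00 : 77.01 : 29.65 : 5.71 : 0.44

Expanding (0.722 + 0.278)^5:
P(M) = 0.722^5 = 0.196194
P(M+2) = 5 × 0.722^4 × 0.278^1 = 0.377714
P(M+4) = 10 × 0.722^3 × 0.278^2 = 0.290872
P(M+6) = 10 × 0.722^2 × 0.278^3 = 0.111998
P(M+8) = 5 × 0.722^1 × 0.278^4 = 0.021562
P(M+10) = 0.278^5 = 0.001660
The M+2 peak is largest (0.377714); scaling to 100 gives 51.94 : 100.00 : 77.01 : 29.65 : 5.71 : 0.44.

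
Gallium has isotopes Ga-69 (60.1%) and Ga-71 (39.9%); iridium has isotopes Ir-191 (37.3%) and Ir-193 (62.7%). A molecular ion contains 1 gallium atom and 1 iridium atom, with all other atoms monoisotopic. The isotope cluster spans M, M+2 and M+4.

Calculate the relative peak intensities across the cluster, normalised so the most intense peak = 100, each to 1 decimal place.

42.6 : 100.0 : 47.6

Gallium pattern (n=1): 0.6010 : 0.3990
Iridium pattern (n=1): 0.3730 : 0.6270
Convolve the two distributions (both contribute in 2-u steps):
  M: 0.6010×0.3730 = 0.224173
  M+2: 0.6010×0.6270 + 0.3990×0.3730 = 0.525654
  M+4: 0.3990×0.6270 = 0.250173
Scale to base peak (0.525654) = 100: 42.6 : 100.0 : 47.6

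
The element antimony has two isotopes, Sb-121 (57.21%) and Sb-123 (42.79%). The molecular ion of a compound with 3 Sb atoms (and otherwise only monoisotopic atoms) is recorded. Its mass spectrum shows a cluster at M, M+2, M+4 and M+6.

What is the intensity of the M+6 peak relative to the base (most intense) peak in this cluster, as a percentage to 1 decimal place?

Binomial terms of (0.5721 + 0.4279)^3: M 0.1872, M+2 0.4202, M+4 0.3143, M+6 0.0783 → M+2 is the base peak.
P(M+2) = C(3,1) × 0.5721^2 × 0.4279^1 = 3 × 0.32729841 × 0.4279 = 0.420153 (base)
P(M+6) = C(3,3) × 0.5721^0 × 0.4279^3 = 1 × 1.0000 × 0.07834781 = 0.078348
Relative intensity = 0.078348 / 0.420153 × 100 = 18.6

18.6%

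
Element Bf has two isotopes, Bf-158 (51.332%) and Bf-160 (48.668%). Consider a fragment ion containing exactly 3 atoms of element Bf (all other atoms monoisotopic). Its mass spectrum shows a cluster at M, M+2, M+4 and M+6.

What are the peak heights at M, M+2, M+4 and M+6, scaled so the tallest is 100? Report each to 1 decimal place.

Expanding (0.51332 + 0.48668)^3:
P(M) = 0.51332^3 = 0.135258
P(M+2) = 3 × 0.51332^2 × 0.48668^1 = 0.384717
P(M+4) = 3 × 0.51332^1 × 0.48668^2 = 0.364751
P(M+6) = 0.48668^3 = 0.115274
The M+2 peak is largest (0.384717); scaling to 100 gives 35.2 : 100.0 : 94.8 : 30.0.

35.2 : 100.0 : 94.8 : 30.0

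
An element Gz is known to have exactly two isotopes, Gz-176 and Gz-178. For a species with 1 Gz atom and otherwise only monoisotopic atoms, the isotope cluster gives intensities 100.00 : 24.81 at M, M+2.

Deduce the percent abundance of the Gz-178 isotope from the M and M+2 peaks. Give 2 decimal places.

19.88%

Write p for the Gz-176 fraction. I(M+2)/I(M) = [C(1,1)·p^0·(1−p)] / p^1 = 1·(1−p)/p = 24.81/100.00 = 0.2481
(1−p)/p = 0.2481/1 = 0.2481  ⇒  p = 1/(1 + 0.2481) = 0.8012
Gz-176: 80.12%, Gz-178: 19.88%.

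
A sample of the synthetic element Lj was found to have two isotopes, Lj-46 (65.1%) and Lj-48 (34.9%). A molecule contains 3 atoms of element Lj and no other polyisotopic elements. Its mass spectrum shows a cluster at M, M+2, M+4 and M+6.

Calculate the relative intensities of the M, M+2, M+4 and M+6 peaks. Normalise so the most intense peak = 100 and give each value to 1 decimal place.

The 3 Lj atoms are independent, so intensities follow the terms of (0.651 + 0.349)^3.
P(M) = 0.651^3 = 0.275894
P(M+2) = 3 × 0.651^2 × 0.349^1 = 0.443720
P(M+4) = 3 × 0.651^1 × 0.349^2 = 0.237877
P(M+6) = 0.349^3 = 0.042509
The M+2 peak is largest (0.443720); scaling to 100 gives 62.2 : 100.0 : 53.6 : 9.6.

62.2 : 100.0 : 53.6 : 9.6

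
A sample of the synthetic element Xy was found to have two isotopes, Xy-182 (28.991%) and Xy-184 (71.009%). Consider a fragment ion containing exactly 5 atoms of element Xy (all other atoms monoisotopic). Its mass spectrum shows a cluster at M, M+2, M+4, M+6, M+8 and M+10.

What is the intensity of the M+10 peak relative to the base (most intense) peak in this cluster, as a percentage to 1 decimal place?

49.0%

Binomial terms of (0.28991 + 0.71009)^5: M 0.0020, M+2 0.0251, M+4 0.1229, M+6 0.3009, M+8 0.3685, M+10 0.1805 → M+8 is the base peak.
P(M+8) = C(5,4) × 0.28991^1 × 0.71009^4 = 5 × 0.28991 × 0.25424568 = 0.368542 (base)
P(M+10) = C(5,5) × 0.28991^0 × 0.71009^5 = 1 × 1.0000 × 0.18053732 = 0.180537
Relative intensity = 0.180537 / 0.368542 × 100 = 49.0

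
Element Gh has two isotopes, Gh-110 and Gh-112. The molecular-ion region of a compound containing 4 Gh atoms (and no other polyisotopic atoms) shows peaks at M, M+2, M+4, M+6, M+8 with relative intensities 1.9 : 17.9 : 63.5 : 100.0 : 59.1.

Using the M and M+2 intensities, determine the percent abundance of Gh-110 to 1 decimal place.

Write p for the Gh-110 fraction. I(M+2)/I(M) = [C(4,1)·p^3·(1−p)] / p^4 = 4·(1−p)/p = 17.9/1.9 = 9.4211
(1−p)/p = 9.4211/4 = 2.3553  ⇒  p = 1/(1 + 2.3553) = 0.2980
Gh-110: 29.8%, Gh-112: 70.2%.

29.8%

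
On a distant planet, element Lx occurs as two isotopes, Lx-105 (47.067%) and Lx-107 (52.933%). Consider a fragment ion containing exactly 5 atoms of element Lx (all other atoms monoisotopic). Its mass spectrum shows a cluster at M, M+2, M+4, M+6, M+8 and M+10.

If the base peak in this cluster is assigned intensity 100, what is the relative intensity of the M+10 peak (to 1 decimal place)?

12.6

Term probabilities: M 0.0231, M+2 0.1299, M+4 0.2921, M+6 0.3286, M+8 0.1848, M+10 0.0416. Base peak = M+6.
P(M+6) = C(5,3) × 0.47067^2 × 0.52933^3 = 10 × 0.22153025 × 0.1483131 = 0.328558 (base)
P(M+10) = C(5,5) × 0.47067^0 × 0.52933^5 = 1 × 1.0000 × 0.04155589 = 0.041556
Relative intensity = 0.041556 / 0.328558 × 100 = 12.6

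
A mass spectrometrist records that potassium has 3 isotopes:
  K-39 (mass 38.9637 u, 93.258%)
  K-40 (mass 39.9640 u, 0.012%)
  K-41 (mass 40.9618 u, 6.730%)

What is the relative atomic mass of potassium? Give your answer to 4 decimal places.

39.0983 u

Average mass = Σ (abundance × isotope mass) = 0.93258 × 38.9637 + 0.00012 × 39.9640 + 0.06730 × 40.9618
= 36.33677 + 0.00480 + 2.75673 = 39.09830 u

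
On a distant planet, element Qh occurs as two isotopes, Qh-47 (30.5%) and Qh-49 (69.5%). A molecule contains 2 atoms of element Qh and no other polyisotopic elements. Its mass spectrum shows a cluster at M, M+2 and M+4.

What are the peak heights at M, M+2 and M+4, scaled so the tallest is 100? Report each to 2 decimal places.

The 2 Qh atoms are independent, so intensities follow the terms of (0.305 + 0.695)^2.
P(M) = 0.305^2 = 0.093025
P(M+2) = 2 × 0.305^1 × 0.695^1 = 0.423950
P(M+4) = 0.695^2 = 0.483025
The M+4 peak is largest (0.483025); scaling to 100 gives 19.26 : 87.77 : 100.00.

19.26 : 87.77 : 100.00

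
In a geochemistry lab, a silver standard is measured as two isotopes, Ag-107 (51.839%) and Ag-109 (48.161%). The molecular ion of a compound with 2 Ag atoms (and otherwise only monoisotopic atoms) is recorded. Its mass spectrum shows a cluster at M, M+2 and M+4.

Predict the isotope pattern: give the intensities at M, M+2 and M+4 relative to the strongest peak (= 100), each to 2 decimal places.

53.82 : 100.00 : 46.45

The 2 Ag atoms are independent, so intensities follow the terms of (0.51839 + 0.48161)^2.
P(M) = 0.51839^2 = 0.268728
P(M+2) = 2 × 0.51839^1 × 0.48161^1 = 0.499324
P(M+4) = 0.48161^2 = 0.231948
The M+2 peak is largest (0.499324); scaling to 100 gives 53.82 : 100.00 : 46.45.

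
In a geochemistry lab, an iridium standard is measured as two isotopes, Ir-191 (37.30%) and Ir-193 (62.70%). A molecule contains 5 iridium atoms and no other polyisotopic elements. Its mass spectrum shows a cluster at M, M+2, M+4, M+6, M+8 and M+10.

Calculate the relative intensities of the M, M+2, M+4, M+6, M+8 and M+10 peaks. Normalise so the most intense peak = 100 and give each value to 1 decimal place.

2.1 : 17.7 : 59.5 : 100.0 : 84.0 : 28.3

Expanding (0.3730 + 0.6270)^5:
P(M) = 0.3730^5 = 0.007220
P(M+2) = 5 × 0.3730^4 × 0.6270^1 = 0.060684
P(M+4) = 10 × 0.3730^3 × 0.6270^2 = 0.204015
P(M+6) = 10 × 0.3730^2 × 0.6270^3 = 0.342942
P(M+8) = 5 × 0.3730^1 × 0.6270^4 = 0.288237
P(M+10) = 0.6270^5 = 0.096903
The M+6 peak is largest (0.342942); scaling to 100 gives 2.1 : 17.7 : 59.5 : 100.0 : 84.0 : 28.3.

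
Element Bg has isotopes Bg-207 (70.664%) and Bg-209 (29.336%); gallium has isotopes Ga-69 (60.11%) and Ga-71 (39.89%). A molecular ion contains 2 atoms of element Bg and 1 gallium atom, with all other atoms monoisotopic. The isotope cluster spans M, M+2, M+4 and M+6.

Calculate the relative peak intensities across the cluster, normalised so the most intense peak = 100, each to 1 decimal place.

66.9 : 100.0 : 48.4 : 7.7

Element Bg pattern (n=2): 0.49934009 : 0.41459982 : 0.08606009
Gallium pattern (n=1): 0.6011 : 0.3989
Convolve the two distributions (both contribute in 2-u steps):
  M: 0.49934009×0.6011 = 0.300153
  M+2: 0.49934009×0.3989 + 0.41459982×0.6011 = 0.448403
  M+4: 0.41459982×0.3989 + 0.08606009×0.6011 = 0.217115
  M+6: 0.08606009×0.3989 = 0.034329
Scale to base peak (0.448403) = 100: 66.9 : 100.0 : 48.4 : 7.7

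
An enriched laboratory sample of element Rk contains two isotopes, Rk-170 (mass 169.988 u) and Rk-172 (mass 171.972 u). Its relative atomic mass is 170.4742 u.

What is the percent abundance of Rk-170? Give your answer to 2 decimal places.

75.49%

Writing the weighted mean with unknown fraction x of Rk-170:
169.988·x + 171.972·(1 − x) = 170.4742
(169.988 − 171.972)·x = 170.4742 − 171.972
x = -1.4978 / -1.984 = 0.75494 → 75.49% Rk-170, 24.51% Rk-172.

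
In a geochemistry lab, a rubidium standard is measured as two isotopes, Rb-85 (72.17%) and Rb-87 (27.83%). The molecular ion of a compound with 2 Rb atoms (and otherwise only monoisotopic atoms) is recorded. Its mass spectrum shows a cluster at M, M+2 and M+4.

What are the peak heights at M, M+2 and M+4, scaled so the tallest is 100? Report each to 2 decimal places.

100.00 : 77.12 : 14.87

Each Rb atom is independently Rb-85 (p = 0.7217) or Rb-87 (q = 0.2783); the cluster is the binomial expansion (p + q)^2.
P(M) = 0.7217^2 = 0.520851
P(M+2) = 2 × 0.7217^1 × 0.2783^1 = 0.401698
P(M+4) = 0.2783^2 = 0.077451
The M peak is largest (0.520851); scaling to 100 gives 100.00 : 77.12 : 14.87.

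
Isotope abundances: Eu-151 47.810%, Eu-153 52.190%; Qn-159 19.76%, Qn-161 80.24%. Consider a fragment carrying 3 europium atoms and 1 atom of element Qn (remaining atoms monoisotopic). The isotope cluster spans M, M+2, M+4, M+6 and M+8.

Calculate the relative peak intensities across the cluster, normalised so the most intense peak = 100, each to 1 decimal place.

Europium pattern (n=3): 0.10928391 : 0.3578871 : 0.39067407 : 0.14215492
Element Qn pattern (n=1): 0.1976 : 0.8024
Convolve the two distributions (both contribute in 2-u steps):
  M: 0.10928391×0.1976 = 0.021595
  M+2: 0.10928391×0.8024 + 0.3578871×0.1976 = 0.158408
  M+4: 0.3578871×0.8024 + 0.39067407×0.1976 = 0.364366
  M+6: 0.39067407×0.8024 + 0.14215492×0.1976 = 0.341567
  M+8: 0.14215492×0.8024 = 0.114065
Scale to base peak (0.364366) = 100: 5.9 : 43.5 : 100.0 : 93.7 : 31.3

5.9 : 43.5 : 100.0 : 93.7 : 31.3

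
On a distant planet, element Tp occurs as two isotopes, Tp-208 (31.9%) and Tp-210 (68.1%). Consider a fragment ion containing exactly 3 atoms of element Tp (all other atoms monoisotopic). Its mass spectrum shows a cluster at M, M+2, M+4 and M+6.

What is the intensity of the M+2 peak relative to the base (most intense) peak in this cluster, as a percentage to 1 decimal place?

46.8%

Term probabilities: M 0.0325, M+2 0.2079, M+4 0.4438, M+6 0.3158. Base peak = M+4.
P(M+4) = C(3,2) × 0.319^1 × 0.681^2 = 3 × 0.3190 × 0.463761 = 0.443819 (base)
P(M+2) = C(3,1) × 0.319^2 × 0.681^1 = 3 × 0.101761 × 0.6810 = 0.207898
Relative intensity = 0.207898 / 0.443819 × 100 = 46.8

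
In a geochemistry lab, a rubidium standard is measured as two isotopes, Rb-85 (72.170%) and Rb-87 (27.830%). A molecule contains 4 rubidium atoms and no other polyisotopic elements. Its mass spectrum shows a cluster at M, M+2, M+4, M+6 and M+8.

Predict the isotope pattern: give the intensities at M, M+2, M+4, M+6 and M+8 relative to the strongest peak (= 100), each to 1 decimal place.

64.8 : 100.0 : 57.8 : 14.9 : 1.4

Expanding (0.72170 + 0.27830)^4:
P(M) = 0.72170^4 = 0.271286
P(M+2) = 4 × 0.72170^3 × 0.27830^1 = 0.418450
P(M+4) = 6 × 0.72170^2 × 0.27830^2 = 0.242042
P(M+6) = 4 × 0.72170^1 × 0.27830^3 = 0.062224
P(M+8) = 0.27830^4 = 0.005999
The M+2 peak is largest (0.418450); scaling to 100 gives 64.8 : 100.0 : 57.8 : 14.9 : 1.4.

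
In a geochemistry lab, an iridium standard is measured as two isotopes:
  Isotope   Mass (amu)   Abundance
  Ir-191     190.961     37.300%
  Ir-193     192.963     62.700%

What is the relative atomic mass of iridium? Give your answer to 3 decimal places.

Average mass = Σ (abundance × isotope mass) = 0.37300 × 190.961 + 0.62700 × 192.963
= 71.2285 + 120.9878 = 192.2163 amu

192.216 amu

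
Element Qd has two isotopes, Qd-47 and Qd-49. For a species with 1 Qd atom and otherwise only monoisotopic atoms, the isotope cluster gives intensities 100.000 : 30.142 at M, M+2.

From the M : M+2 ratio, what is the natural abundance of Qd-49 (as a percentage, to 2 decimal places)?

23.16%

Let p = fractional abundance of Qd-47. I(M+2)/I(M) = [C(1,1)·p^0·(1−p)] / p^1 = 1·(1−p)/p = 30.142/100.000 = 0.3014
(1−p)/p = 0.3014/1 = 0.3014  ⇒  p = 1/(1 + 0.3014) = 0.7684
Qd-47: 76.84%, Qd-49: 23.16%.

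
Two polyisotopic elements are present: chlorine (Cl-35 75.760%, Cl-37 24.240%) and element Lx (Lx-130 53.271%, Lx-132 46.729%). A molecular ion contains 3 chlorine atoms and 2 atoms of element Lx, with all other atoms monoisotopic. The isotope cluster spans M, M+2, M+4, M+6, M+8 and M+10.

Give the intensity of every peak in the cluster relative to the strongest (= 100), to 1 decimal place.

36.2 : 98.3 : 100.0 : 47.5 : 10.6 : 0.9

Chlorine pattern (n=3): 0.4348304 : 0.41738208 : 0.13354464 : 0.01424288
Element Lx pattern (n=2): 0.28377994 : 0.49786011 : 0.21835994
Convolve the two distributions (both contribute in 2-u steps):
  M: 0.4348304×0.28377994 = 0.123396
  M+2: 0.4348304×0.49786011 + 0.41738208×0.28377994 = 0.334929
  M+4: 0.4348304×0.21835994 + 0.41738208×0.49786011 + 0.13354464×0.28377994 = 0.340645
  M+6: 0.41738208×0.21835994 + 0.13354464×0.49786011 + 0.01424288×0.28377994 = 0.161668
  M+8: 0.13354464×0.21835994 + 0.01424288×0.49786011 = 0.036252
  M+10: 0.01424288×0.21835994 = 0.003110
Scale to base peak (0.340645) = 100: 36.2 : 98.3 : 100.0 : 47.5 : 10.6 : 0.9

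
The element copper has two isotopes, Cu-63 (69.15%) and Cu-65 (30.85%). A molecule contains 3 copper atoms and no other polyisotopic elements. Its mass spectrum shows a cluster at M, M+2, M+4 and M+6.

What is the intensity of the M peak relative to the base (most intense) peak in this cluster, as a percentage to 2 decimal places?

Term probabilities: M 0.3307, M+2 0.4425, M+4 0.1974, M+6 0.0294. Base peak = M+2.
P(M+2) = C(3,1) × 0.6915^2 × 0.3085^1 = 3 × 0.47817225 × 0.3085 = 0.442548 (base)
P(M) = C(3,0) × 0.6915^3 × 0.3085^0 = 1 × 0.33065611 × 1.0000 = 0.330656
Relative intensity = 0.330656 / 0.442548 × 100 = 74.72

74.72%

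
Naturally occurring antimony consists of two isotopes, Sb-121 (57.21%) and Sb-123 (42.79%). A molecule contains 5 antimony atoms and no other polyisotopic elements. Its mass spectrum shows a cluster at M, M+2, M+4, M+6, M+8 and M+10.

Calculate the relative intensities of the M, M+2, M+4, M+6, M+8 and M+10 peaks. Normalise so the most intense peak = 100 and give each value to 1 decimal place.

17.9 : 66.8 : 100.0 : 74.8 : 28.0 : 4.2

Expanding (0.5721 + 0.4279)^5:
P(M) = 0.5721^5 = 0.061286
P(M+2) = 5 × 0.5721^4 × 0.4279^1 = 0.229192
P(M+4) = 10 × 0.5721^3 × 0.4279^2 = 0.342847
P(M+6) = 10 × 0.5721^2 × 0.4279^3 = 0.256431
P(M+8) = 5 × 0.5721^1 × 0.4279^4 = 0.095898
P(M+10) = 0.4279^5 = 0.014345
The M+4 peak is largest (0.342847); scaling to 100 gives 17.9 : 66.8 : 100.0 : 74.8 : 28.0 : 4.2.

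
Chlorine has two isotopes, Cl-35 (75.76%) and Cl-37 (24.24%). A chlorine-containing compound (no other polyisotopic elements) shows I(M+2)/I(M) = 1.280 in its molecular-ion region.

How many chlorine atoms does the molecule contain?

With n Cl atoms, P(M+2)/P(M) = C(n,1)·p^(n−1)q / p^n = n·q/p = n · 0.2424/0.7576.
n = 1.280 × 0.7576/0.2424 = 4.00 ≈ 4

4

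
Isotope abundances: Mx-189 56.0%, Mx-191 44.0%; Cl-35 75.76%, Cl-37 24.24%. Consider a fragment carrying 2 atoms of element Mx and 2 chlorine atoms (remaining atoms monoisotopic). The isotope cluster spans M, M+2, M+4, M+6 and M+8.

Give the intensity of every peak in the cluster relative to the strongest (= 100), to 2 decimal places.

Element Mx pattern (n=2): 0.3136 : 0.4928 : 0.1936
Chlorine pattern (n=2): 0.57395776 : 0.36728448 : 0.05875776
Convolve the two distributions (both contribute in 2-u steps):
  M: 0.3136×0.57395776 = 0.179993
  M+2: 0.3136×0.36728448 + 0.4928×0.57395776 = 0.398027
  M+4: 0.3136×0.05875776 + 0.4928×0.36728448 + 0.1936×0.57395776 = 0.310542
  M+6: 0.4928×0.05875776 + 0.1936×0.36728448 = 0.100062
  M+8: 0.1936×0.05875776 = 0.011376
Scale to base peak (0.398027) = 100: 45.22 : 100.00 : 78.02 : 25.14 : 2.86

45.22 : 100.00 : 78.02 : 25.14 : 2.86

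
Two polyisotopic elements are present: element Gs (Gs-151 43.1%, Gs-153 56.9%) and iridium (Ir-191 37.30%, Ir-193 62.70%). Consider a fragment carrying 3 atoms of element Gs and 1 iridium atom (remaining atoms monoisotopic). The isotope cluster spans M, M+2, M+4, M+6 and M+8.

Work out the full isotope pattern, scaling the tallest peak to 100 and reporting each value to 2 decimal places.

Element Gs pattern (n=3): 0.08006299 : 0.31709403 : 0.41862297 : 0.18422001
Iridium pattern (n=1): 0.3730 : 0.6270
Convolve the two distributions (both contribute in 2-u steps):
  M: 0.08006299×0.3730 = 0.029863
  M+2: 0.08006299×0.6270 + 0.31709403×0.3730 = 0.168476
  M+4: 0.31709403×0.6270 + 0.41862297×0.3730 = 0.354964
  M+6: 0.41862297×0.6270 + 0.18422001×0.3730 = 0.331191
  M+8: 0.18422001×0.6270 = 0.115506
Scale to base peak (0.354964) = 100: 8.41 : 47.46 : 100.00 : 93.30 : 32.54

8.41 : 47.46 : 100.00 : 93.30 : 32.54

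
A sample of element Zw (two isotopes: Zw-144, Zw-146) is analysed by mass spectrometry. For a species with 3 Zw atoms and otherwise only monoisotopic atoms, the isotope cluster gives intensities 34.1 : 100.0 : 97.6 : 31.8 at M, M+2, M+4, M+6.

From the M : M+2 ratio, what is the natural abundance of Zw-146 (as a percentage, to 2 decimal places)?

49.43%

Let p = fractional abundance of Zw-144. I(M+2)/I(M) = [C(3,1)·p^2·(1−p)] / p^3 = 3·(1−p)/p = 100.0/34.1 = 2.9326
(1−p)/p = 2.9326/3 = 0.9775  ⇒  p = 1/(1 + 0.9775) = 0.5057
Zw-144: 50.57%, Zw-146: 49.43%.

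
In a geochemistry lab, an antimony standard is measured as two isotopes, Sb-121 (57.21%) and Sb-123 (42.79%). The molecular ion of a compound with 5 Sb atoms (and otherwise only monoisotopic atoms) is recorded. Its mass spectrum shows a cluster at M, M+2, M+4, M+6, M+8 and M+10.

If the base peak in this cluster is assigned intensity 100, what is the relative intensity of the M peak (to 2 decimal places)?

17.88

(0.5721 + 0.4279)^5 gives M 0.0613, M+2 0.2292, M+4 0.3428, M+6 0.2564, M+8 0.0959, M+10 0.0143; the largest is M+4.
P(M+4) = C(5,2) × 0.5721^3 × 0.4279^2 = 10 × 0.18724742 × 0.18309841 = 0.342847 (base)
P(M) = C(5,0) × 0.5721^5 × 0.4279^0 = 1 × 0.06128578 × 1.0000 = 0.061286
Relative intensity = 0.061286 / 0.342847 × 100 = 17.88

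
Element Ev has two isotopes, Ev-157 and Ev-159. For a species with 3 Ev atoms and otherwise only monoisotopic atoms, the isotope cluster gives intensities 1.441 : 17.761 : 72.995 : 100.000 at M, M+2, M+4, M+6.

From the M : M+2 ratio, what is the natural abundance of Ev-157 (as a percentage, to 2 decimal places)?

Let p = fractional abundance of Ev-157. I(M+2)/I(M) = [C(3,1)·p^2·(1−p)] / p^3 = 3·(1−p)/p = 17.761/1.441 = 12.3255
(1−p)/p = 12.3255/3 = 4.1085  ⇒  p = 1/(1 + 4.1085) = 0.1958
Ev-157: 19.58%, Ev-159: 80.42%.

19.58%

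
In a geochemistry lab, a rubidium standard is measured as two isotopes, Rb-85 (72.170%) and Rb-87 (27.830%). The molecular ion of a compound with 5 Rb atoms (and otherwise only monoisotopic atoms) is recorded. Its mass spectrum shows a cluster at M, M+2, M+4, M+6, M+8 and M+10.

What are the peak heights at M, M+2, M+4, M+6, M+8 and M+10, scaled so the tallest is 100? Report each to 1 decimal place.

The 5 Rb atoms are independent, so intensities follow the terms of (0.72170 + 0.27830)^5.
P(M) = 0.72170^5 = 0.195787
P(M+2) = 5 × 0.72170^4 × 0.27830^1 = 0.377494
P(M+4) = 10 × 0.72170^3 × 0.27830^2 = 0.291136
P(M+6) = 10 × 0.72170^2 × 0.27830^3 = 0.112267
P(M+8) = 5 × 0.72170^1 × 0.27830^4 = 0.021646
P(M+10) = 0.27830^5 = 0.001669
The M+2 peak is largest (0.377494); scaling to 100 gives 51.9 : 100.0 : 77.1 : 29.7 : 5.7 : 0.4.

51.9 : 100.0 : 77.1 : 29.7 : 5.7 : 0.4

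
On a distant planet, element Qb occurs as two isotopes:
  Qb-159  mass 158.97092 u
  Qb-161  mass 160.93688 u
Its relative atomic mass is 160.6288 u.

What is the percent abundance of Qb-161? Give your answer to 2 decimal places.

84.33%

Writing the weighted mean with unknown fraction x of Qb-159:
158.97092·x + 160.93688·(1 − x) = 160.6288
(158.97092 − 160.93688)·x = 160.6288 − 160.93688
x = -0.30808 / -1.96596 = 0.15671 → 15.67% Qb-159, 84.33% Qb-161.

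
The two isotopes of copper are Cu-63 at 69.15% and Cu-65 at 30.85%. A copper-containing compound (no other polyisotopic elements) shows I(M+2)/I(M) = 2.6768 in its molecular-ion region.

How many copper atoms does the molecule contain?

6

With n Cu atoms, P(M+2)/P(M) = C(n,1)·p^(n−1)q / p^n = n·q/p = n · 0.3085/0.6915.
n = 2.6768 × 0.6915/0.3085 = 6.00 ≈ 6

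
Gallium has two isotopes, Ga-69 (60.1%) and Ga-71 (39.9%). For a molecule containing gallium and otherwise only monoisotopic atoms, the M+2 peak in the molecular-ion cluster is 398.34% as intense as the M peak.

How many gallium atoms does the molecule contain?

6

With n Ga atoms, P(M+2)/P(M) = C(n,1)·p^(n−1)q / p^n = n·q/p = n · 0.399/0.601.
n = 3.9834 × 0.601/0.399 = 6.00 ≈ 6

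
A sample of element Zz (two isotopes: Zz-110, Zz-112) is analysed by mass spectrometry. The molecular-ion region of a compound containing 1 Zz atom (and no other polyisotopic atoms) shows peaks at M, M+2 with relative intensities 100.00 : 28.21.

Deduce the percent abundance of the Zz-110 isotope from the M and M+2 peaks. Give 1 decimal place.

78.0%

Let p = fractional abundance of Zz-110. I(M+2)/I(M) = [C(1,1)·p^0·(1−p)] / p^1 = 1·(1−p)/p = 28.21/100.00 = 0.2821
(1−p)/p = 0.2821/1 = 0.2821  ⇒  p = 1/(1 + 0.2821) = 0.7800
Zz-110: 78.0%, Zz-112: 22.0%.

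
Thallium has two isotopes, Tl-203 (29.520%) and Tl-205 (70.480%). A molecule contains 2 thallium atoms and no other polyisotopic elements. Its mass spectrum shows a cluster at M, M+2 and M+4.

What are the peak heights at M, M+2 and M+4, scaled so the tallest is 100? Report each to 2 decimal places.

17.54 : 83.77 : 100.00

Each Tl atom is independently Tl-203 (p = 0.29520) or Tl-205 (q = 0.70480); the cluster is the binomial expansion (p + q)^2.
P(M) = 0.29520^2 = 0.087143
P(M+2) = 2 × 0.29520^1 × 0.70480^1 = 0.416114
P(M+4) = 0.70480^2 = 0.496743
The M+4 peak is largest (0.496743); scaling to 100 gives 17.54 : 83.77 : 100.00.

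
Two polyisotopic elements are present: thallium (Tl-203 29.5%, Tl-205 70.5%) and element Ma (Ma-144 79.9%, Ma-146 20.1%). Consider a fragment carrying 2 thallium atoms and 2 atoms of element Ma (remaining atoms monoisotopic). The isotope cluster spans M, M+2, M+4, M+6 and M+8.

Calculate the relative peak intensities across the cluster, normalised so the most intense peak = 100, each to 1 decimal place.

Thallium pattern (n=2): 0.087025 : 0.41595 : 0.497025
Element Ma pattern (n=2): 0.638401 : 0.321198 : 0.040401
Convolve the two distributions (both contribute in 2-u steps):
  M: 0.087025×0.638401 = 0.055557
  M+2: 0.087025×0.321198 + 0.41595×0.638401 = 0.293495
  M+4: 0.087025×0.040401 + 0.41595×0.321198 + 0.497025×0.638401 = 0.454419
  M+6: 0.41595×0.040401 + 0.497025×0.321198 = 0.176448
  M+8: 0.497025×0.040401 = 0.020080
Scale to base peak (0.454419) = 100: 12.2 : 64.6 : 100.0 : 38.8 : 4.4

12.2 : 64.6 : 100.0 : 38.8 : 4.4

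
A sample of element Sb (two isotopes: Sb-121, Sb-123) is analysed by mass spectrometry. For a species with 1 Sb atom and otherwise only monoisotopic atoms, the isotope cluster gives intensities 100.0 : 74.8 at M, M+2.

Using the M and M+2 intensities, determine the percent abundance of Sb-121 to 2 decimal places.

If p is the fraction of Sb that is Sb-121, then I(M+2)/I(M) = [C(1,1)·p^0·(1−p)] / p^1 = 1·(1−p)/p = 74.8/100.0 = 0.7480
(1−p)/p = 0.7480/1 = 0.7480  ⇒  p = 1/(1 + 0.7480) = 0.5721
Sb-121: 57.21%, Sb-123: 42.79%.

57.21%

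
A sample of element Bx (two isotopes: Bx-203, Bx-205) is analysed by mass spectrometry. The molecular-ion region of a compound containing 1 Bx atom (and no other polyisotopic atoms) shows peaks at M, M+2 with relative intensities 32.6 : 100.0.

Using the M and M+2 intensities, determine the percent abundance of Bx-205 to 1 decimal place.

Write p for the Bx-203 fraction. I(M+2)/I(M) = [C(1,1)·p^0·(1−p)] / p^1 = 1·(1−p)/p = 100.0/32.6 = 3.0675
(1−p)/p = 3.0675/1 = 3.0675  ⇒  p = 1/(1 + 3.0675) = 0.2459
Bx-203: 24.6%, Bx-205: 75.4%.

75.4%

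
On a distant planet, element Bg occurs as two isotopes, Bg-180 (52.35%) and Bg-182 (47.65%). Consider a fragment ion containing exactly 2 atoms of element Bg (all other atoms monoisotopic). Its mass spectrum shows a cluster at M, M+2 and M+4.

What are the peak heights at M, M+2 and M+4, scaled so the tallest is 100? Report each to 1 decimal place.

54.9 : 100.0 : 45.5

The 2 Bg atoms are independent, so intensities follow the terms of (0.5235 + 0.4765)^2.
P(M) = 0.5235^2 = 0.274052
P(M+2) = 2 × 0.5235^1 × 0.4765^1 = 0.498895
P(M+4) = 0.4765^2 = 0.227052
The M+2 peak is largest (0.498895); scaling to 100 gives 54.9 : 100.0 : 45.5.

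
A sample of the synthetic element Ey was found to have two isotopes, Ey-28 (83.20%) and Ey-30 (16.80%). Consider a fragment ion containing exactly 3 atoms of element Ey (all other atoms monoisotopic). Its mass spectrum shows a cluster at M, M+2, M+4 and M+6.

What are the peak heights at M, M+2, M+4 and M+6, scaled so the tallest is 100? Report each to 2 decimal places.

Expanding (0.8320 + 0.1680)^3:
P(M) = 0.8320^3 = 0.575930
P(M+2) = 3 × 0.8320^2 × 0.1680^1 = 0.348881
P(M+4) = 3 × 0.8320^1 × 0.1680^2 = 0.070447
P(M+6) = 0.1680^3 = 0.004742
The M peak is largest (0.575930); scaling to 100 gives 100.00 : 60.58 : 12.23 : 0.82.

100.00 : 60.58 : 12.23 : 0.82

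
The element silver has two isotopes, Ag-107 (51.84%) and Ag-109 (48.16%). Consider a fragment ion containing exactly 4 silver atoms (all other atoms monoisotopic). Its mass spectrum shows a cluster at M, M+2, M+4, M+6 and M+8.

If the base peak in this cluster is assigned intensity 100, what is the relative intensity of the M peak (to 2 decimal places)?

19.31

Binomial terms of (0.5184 + 0.4816)^4: M 0.0722, M+2 0.2684, M+4 0.3740, M+6 0.2316, M+8 0.0538 → M+4 is the base peak.
P(M+4) = C(4,2) × 0.5184^2 × 0.4816^2 = 6 × 0.26873856 × 0.23193856 = 0.373985 (base)
P(M) = C(4,0) × 0.5184^4 × 0.4816^0 = 1 × 0.07222041 × 1.0000 = 0.072220
Relative intensity = 0.072220 / 0.373985 × 100 = 19.31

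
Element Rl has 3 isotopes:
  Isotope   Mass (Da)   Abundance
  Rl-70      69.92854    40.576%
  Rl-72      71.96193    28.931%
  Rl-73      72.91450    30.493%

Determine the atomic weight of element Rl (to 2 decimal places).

71.43 Da

Average mass = Σ (abundance × isotope mass) = 0.40576 × 69.92854 + 0.28931 × 71.96193 + 0.30493 × 72.91450
= 28.374204 + 20.819306 + 22.233818 = 71.427328 Da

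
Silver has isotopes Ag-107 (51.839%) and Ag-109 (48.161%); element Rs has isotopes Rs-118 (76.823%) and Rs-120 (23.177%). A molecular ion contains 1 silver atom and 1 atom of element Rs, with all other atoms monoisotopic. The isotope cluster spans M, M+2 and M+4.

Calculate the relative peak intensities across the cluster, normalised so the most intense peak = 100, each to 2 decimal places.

81.25 : 100.00 : 22.77

Silver pattern (n=1): 0.51839 : 0.48161
Element Rs pattern (n=1): 0.76823 : 0.23177
Convolve the two distributions (both contribute in 2-u steps):
  M: 0.51839×0.76823 = 0.398243
  M+2: 0.51839×0.23177 + 0.48161×0.76823 = 0.490135
  M+4: 0.48161×0.23177 = 0.111623
Scale to base peak (0.490135) = 100: 81.25 : 100.00 : 22.77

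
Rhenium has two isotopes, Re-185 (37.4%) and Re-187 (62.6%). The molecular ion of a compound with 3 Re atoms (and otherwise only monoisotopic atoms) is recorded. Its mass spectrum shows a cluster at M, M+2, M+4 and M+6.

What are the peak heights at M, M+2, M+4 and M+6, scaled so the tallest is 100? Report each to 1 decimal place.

11.9 : 59.7 : 100.0 : 55.8

Expanding (0.374 + 0.626)^3:
P(M) = 0.374^3 = 0.052314
P(M+2) = 3 × 0.374^2 × 0.626^1 = 0.262687
P(M+4) = 3 × 0.374^1 × 0.626^2 = 0.439685
P(M+6) = 0.626^3 = 0.245314
The M+4 peak is largest (0.439685); scaling to 100 gives 11.9 : 59.7 : 100.0 : 55.8.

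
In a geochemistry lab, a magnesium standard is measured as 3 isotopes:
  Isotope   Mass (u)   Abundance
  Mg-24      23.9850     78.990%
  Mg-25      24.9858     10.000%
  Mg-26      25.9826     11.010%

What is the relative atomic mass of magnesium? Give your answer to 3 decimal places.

24.305 u

Average mass = Σ (abundance × isotope mass) = 0.78990 × 23.9850 + 0.10000 × 24.9858 + 0.11010 × 25.9826
= 18.94575 + 2.49858 + 2.86068 = 24.30501 u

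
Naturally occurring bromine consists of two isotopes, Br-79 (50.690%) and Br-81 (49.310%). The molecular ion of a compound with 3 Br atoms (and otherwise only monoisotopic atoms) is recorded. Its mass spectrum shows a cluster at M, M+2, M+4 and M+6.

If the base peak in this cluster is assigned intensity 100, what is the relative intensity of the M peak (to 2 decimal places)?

34.27

Binomial terms of (0.50690 + 0.49310)^3: M 0.1302, M+2 0.3801, M+4 0.3698, M+6 0.1199 → M+2 is the base peak.
P(M+2) = C(3,1) × 0.50690^2 × 0.49310^1 = 3 × 0.25694761 × 0.4931 = 0.380103 (base)
P(M) = C(3,0) × 0.50690^3 × 0.49310^0 = 1 × 0.13024674 × 1.0000 = 0.130247
Relative intensity = 0.130247 / 0.380103 × 100 = 34.27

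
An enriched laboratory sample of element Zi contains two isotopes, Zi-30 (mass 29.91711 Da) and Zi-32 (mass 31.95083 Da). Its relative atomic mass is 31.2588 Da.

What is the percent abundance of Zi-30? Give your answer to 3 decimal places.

34.028%

Writing the weighted mean with unknown fraction x of Zi-30:
29.91711·x + 31.95083·(1 − x) = 31.2588
(29.91711 − 31.95083)·x = 31.2588 − 31.95083
x = -0.69203 / -2.03372 = 0.34028 → 34.028% Zi-30, 65.972% Zi-32.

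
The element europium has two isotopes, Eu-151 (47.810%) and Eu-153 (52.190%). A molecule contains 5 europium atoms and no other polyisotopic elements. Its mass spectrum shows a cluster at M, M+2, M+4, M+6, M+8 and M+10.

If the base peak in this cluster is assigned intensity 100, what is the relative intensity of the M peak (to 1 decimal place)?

7.7

(0.47810 + 0.52190)^5 gives M 0.0250, M+2 0.1363, M+4 0.2977, M+6 0.3249, M+8 0.1774, M+10 0.0387; the largest is M+6.
P(M+6) = C(5,3) × 0.47810^2 × 0.52190^3 = 10 × 0.22857961 × 0.14215492 = 0.324937 (base)
P(M) = C(5,0) × 0.47810^5 × 0.52190^0 = 1 × 0.02498007 × 1.0000 = 0.024980
Relative intensity = 0.024980 / 0.324937 × 100 = 7.7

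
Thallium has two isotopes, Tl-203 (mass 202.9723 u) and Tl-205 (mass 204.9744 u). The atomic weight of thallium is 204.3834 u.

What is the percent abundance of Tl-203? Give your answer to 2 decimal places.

Let x be the fractional abundance of Tl-203; then Tl-205 has abundance 1 − x.
202.9723·x + 204.9744·(1 − x) = 204.3834
(202.9723 − 204.9744)·x = 204.3834 − 204.9744
x = -0.5910 / -2.0021 = 0.29519 → 29.52% Tl-203, 70.48% Tl-205.

29.52%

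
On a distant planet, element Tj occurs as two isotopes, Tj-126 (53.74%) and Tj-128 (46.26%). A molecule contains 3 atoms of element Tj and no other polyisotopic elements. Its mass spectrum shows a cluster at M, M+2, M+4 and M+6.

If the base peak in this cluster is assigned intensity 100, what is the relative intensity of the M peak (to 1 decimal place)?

Term probabilities: M 0.1552, M+2 0.4008, M+4 0.3450, M+6 0.0990. Base peak = M+2.
P(M+2) = C(3,1) × 0.5374^2 × 0.4626^1 = 3 × 0.28879876 × 0.4626 = 0.400795 (base)
P(M) = C(3,0) × 0.5374^3 × 0.4626^0 = 1 × 0.15520045 × 1.0000 = 0.155200
Relative intensity = 0.155200 / 0.400795 × 100 = 38.7

38.7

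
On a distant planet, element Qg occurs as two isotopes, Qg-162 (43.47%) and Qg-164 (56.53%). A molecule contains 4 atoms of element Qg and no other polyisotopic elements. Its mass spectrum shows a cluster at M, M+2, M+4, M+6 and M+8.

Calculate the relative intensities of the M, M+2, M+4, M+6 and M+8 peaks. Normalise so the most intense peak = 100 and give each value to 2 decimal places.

Each Qg atom is independently Qg-162 (p = 0.4347) or Qg-164 (q = 0.5653); the cluster is the binomial expansion (p + q)^4.
P(M) = 0.4347^4 = 0.035707
P(M+2) = 4 × 0.4347^3 × 0.5653^1 = 0.185741
P(M+4) = 6 × 0.4347^2 × 0.5653^2 = 0.362317
P(M+6) = 4 × 0.4347^1 × 0.5653^3 = 0.314113
P(M+8) = 0.5653^4 = 0.102121
The M+4 peak is largest (0.362317); scaling to 100 gives 9.86 : 51.26 : 100.00 : 86.70 : 28.19.

9.86 : 51.26 : 100.00 : 86.70 : 28.19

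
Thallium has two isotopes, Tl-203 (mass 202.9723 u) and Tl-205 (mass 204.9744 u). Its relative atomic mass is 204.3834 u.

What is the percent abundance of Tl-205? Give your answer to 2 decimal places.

70.48%

Let x be the fractional abundance of Tl-203; then Tl-205 has abundance 1 − x.
202.9723·x + 204.9744·(1 − x) = 204.3834
(202.9723 − 204.9744)·x = 204.3834 − 204.9744
x = -0.5910 / -2.0021 = 0.29519 → 29.52% Tl-203, 70.48% Tl-205.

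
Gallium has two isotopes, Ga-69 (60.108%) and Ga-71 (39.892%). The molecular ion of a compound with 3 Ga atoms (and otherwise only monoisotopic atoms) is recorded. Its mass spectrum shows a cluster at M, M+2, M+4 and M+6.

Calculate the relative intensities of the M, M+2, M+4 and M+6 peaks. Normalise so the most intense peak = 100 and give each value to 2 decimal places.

Each Ga atom is independently Ga-69 (p = 0.60108) or Ga-71 (q = 0.39892); the cluster is the binomial expansion (p + q)^3.
P(M) = 0.60108^3 = 0.217169
P(M+2) = 3 × 0.60108^2 × 0.39892^1 = 0.432386
P(M+4) = 3 × 0.60108^1 × 0.39892^2 = 0.286963
P(M+6) = 0.39892^3 = 0.063483
The M+2 peak is largest (0.432386); scaling to 100 gives 50.23 : 100.00 : 66.37 : 14.68.

50.23 : 100.00 : 66.37 : 14.68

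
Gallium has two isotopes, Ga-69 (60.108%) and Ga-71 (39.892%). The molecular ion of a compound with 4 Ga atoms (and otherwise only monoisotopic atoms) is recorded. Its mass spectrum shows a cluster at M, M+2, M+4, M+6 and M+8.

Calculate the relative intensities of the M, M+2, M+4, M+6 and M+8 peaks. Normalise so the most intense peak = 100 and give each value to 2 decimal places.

The 4 Ga atoms are independent, so intensities follow the terms of (0.60108 + 0.39892)^4.
P(M) = 0.60108^4 = 0.130536
P(M+2) = 4 × 0.60108^3 × 0.39892^1 = 0.346531
P(M+4) = 6 × 0.60108^2 × 0.39892^2 = 0.344975
P(M+6) = 4 × 0.60108^1 × 0.39892^3 = 0.152633
P(M+8) = 0.39892^4 = 0.025325
The M+2 peak is largest (0.346531); scaling to 100 gives 37.67 : 100.00 : 99.55 : 44.05 : 7.31.

37.67 : 100.00 : 99.55 : 44.05 : 7.31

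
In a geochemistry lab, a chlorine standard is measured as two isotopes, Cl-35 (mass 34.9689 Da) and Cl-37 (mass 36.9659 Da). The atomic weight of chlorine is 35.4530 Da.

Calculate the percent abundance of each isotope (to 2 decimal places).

Cl-35: 75.76%, Cl-37: 24.24%

Let x be the fractional abundance of Cl-35; then Cl-37 has abundance 1 − x.
34.9689·x + 36.9659·(1 − x) = 35.4530
(34.9689 − 36.9659)·x = 35.4530 − 36.9659
x = -1.5129 / -1.9970 = 0.75759 → 75.76% Cl-35, 24.24% Cl-37.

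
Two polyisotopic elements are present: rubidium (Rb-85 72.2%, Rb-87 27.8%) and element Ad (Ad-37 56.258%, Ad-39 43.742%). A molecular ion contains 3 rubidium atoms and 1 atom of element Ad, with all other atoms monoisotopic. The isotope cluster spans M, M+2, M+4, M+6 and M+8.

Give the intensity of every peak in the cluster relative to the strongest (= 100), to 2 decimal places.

51.74 : 100.00 : 69.49 : 20.85 : 2.30

Rubidium pattern (n=3): 0.37636705 : 0.43475086 : 0.16739714 : 0.02148495
Element Ad pattern (n=1): 0.56258 : 0.43742
Convolve the two distributions (both contribute in 2-u steps):
  M: 0.37636705×0.56258 = 0.211737
  M+2: 0.37636705×0.43742 + 0.43475086×0.56258 = 0.409213
  M+4: 0.43475086×0.43742 + 0.16739714×0.56258 = 0.284343
  M+6: 0.16739714×0.43742 + 0.02148495×0.56258 = 0.085310
  M+8: 0.02148495×0.43742 = 0.009398
Scale to base peak (0.409213) = 100: 51.74 : 100.00 : 69.49 : 20.85 : 2.30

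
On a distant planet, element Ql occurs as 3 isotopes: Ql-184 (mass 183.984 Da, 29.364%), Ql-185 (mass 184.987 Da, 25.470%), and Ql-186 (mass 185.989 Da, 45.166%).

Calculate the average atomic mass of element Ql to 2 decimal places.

185.15 Da

Ar = Σ fᵢ·mᵢ = 0.29364 × 183.984 + 0.25470 × 184.987 + 0.45166 × 185.989
= 54.0251 + 47.1162 + 84.0038 = 185.1451 Da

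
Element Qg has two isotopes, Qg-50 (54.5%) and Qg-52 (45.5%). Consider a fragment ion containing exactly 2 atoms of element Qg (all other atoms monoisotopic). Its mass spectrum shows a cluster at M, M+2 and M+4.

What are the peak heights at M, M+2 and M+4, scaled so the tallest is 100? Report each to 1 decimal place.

Each Qg atom is independently Qg-50 (p = 0.545) or Qg-52 (q = 0.455); the cluster is the binomial expansion (p + q)^2.
P(M) = 0.545^2 = 0.297025
P(M+2) = 2 × 0.545^1 × 0.455^1 = 0.495950
P(M+4) = 0.455^2 = 0.207025
The M+2 peak is largest (0.495950); scaling to 100 gives 59.9 : 100.0 : 41.7.

59.9 : 100.0 : 41.7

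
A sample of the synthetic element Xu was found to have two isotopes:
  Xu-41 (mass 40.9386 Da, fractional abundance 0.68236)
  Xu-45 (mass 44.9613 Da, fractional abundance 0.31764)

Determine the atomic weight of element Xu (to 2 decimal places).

The abundance-weighted mean is 0.68236 × 40.9386 + 0.31764 × 44.9613
= 27.93486 + 14.28151 = 42.21637 Da

42.22 Da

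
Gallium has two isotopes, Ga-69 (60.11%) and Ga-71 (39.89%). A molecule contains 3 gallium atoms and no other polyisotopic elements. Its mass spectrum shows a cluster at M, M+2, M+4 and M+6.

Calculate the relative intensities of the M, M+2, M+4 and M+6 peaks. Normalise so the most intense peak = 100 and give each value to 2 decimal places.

50.23 : 100.00 : 66.36 : 14.68

Each Ga atom is independently Ga-69 (p = 0.6011) or Ga-71 (q = 0.3989); the cluster is the binomial expansion (p + q)^3.
P(M) = 0.6011^3 = 0.217190
P(M+2) = 3 × 0.6011^2 × 0.3989^1 = 0.432393
P(M+4) = 3 × 0.6011^1 × 0.3989^2 = 0.286943
P(M+6) = 0.3989^3 = 0.063473
The M+2 peak is largest (0.432393); scaling to 100 gives 50.23 : 100.00 : 66.36 : 14.68.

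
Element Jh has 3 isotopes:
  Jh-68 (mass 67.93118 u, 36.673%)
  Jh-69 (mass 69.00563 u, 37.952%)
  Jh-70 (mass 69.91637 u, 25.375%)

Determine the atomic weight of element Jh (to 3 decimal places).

The abundance-weighted mean is 0.36673 × 67.93118 + 0.37952 × 69.00563 + 0.25375 × 69.91637
= 24.912402 + 26.189017 + 17.741279 = 68.842698 u

68.843 u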